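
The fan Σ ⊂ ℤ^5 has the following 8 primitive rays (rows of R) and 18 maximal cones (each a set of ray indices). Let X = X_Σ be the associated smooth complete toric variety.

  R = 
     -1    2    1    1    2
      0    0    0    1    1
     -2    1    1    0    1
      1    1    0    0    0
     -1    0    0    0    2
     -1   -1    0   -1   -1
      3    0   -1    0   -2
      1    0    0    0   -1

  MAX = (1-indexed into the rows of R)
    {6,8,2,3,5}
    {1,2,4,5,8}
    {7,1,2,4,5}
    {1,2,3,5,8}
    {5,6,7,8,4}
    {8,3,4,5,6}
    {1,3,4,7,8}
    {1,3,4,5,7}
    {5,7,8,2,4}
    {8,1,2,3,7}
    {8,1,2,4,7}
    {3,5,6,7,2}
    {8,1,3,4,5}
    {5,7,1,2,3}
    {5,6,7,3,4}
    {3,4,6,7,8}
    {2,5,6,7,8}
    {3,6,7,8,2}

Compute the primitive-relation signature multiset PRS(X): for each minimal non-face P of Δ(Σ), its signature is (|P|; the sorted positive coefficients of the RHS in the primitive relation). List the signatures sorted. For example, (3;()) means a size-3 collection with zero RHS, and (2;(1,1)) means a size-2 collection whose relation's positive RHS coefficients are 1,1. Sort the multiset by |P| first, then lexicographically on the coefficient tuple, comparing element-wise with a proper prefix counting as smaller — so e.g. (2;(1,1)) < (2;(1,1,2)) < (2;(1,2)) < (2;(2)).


5 collections generate NE(X_Σ); each relation:

  P = {1,6}:  v_{1} + v_{6} = v_{3}  ⇒ sig = (2;(1))
  P = {2,4,6}:  v_{2} + v_{4} + v_{6} = 0  ⇒ sig = (3;())
  P = {2,3,4}:  v_{2} + v_{3} + v_{4} = v_{1}  ⇒ sig = (3;(1))
  P = {3,5,7,8}:  v_{3} + v_{5} + v_{7} + v_{8} = v_{4}  ⇒ sig = (4;(1))
  P = {1,5,7,8}:  v_{1} + v_{5} + v_{7} + v_{8} = v_{2} + 2·v_{4}  ⇒ sig = (4;(1,2))

so the primitive-relation signature multiset is
    (2;(1))
    (3;())
    (3;(1))
    (4;(1))
    (4;(1,2))


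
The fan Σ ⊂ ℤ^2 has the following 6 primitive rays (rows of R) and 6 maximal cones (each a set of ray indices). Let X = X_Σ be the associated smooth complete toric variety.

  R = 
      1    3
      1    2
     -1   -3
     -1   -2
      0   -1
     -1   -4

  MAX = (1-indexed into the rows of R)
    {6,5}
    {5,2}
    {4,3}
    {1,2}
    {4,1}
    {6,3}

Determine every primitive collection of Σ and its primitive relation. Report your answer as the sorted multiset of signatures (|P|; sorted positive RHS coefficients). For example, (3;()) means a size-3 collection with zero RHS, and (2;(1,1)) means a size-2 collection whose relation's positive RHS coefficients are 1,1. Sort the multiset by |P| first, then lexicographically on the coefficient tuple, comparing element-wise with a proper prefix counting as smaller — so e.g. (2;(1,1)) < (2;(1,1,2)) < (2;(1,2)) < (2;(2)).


Σ has 9 primitive collections:

  {1,3}:  v_{1} + v_{3} = 0  ⟹  sig = (2;())
  {2,4}:  v_{2} + v_{4} = 0  ⟹  sig = (2;())
  {1,5}:  v_{1} + v_{5} = v_{2}  ⟹  sig = (2;(1))
  {1,6}:  v_{1} + v_{6} = v_{5}  ⟹  sig = (2;(1))
  {2,3}:  v_{2} + v_{3} = v_{5}  ⟹  sig = (2;(1))
  {3,5}:  v_{3} + v_{5} = v_{6}  ⟹  sig = (2;(1))
  {4,5}:  v_{4} + v_{5} = v_{3}  ⟹  sig = (2;(1))
  {2,6}:  v_{2} + v_{6} = 2·v_{5}  ⟹  sig = (2;(2))
  {4,6}:  v_{4} + v_{6} = 2·v_{3}  ⟹  sig = (2;(2))

Hence PRS(X_Σ) =
    (2;())
    (2;())
    (2;(1))
    (2;(1))
    (2;(1))
    (2;(1))
    (2;(1))
    (2;(2))
    (2;(2))


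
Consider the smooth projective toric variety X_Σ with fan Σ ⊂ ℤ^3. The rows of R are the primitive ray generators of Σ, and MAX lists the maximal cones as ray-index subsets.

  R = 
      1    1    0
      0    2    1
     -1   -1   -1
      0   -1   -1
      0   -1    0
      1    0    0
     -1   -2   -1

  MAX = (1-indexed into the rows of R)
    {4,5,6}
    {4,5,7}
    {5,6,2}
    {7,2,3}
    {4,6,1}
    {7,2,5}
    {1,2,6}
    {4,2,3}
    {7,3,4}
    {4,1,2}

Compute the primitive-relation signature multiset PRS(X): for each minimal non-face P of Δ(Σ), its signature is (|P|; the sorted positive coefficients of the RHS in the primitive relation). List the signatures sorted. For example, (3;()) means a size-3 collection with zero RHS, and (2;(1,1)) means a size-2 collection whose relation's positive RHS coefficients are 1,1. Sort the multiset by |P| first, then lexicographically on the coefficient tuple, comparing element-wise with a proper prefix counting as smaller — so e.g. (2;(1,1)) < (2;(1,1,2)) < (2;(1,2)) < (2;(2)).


9 collections generate NE(X_Σ); each relation:

  • {1,5}:  v_{1} + v_{5} = v_{6}  so sig = (2;(1))
  • {1,7}:  v_{1} + v_{7} = v_{4}  so sig = (2;(1))
  • {3,5}:  v_{3} + v_{5} = v_{7}  so sig = (2;(1))
  • {3,6}:  v_{3} + v_{6} = v_{4}  so sig = (2;(1))
  • {6,7}:  v_{6} + v_{7} = v_{4} + v_{5}  so sig = (2;(1,1))
  • {1,3}:  v_{1} + v_{3} = v_{2} + 2·v_{4}  so sig = (2;(1,2))
  • {2,4,5}:  v_{2} + v_{4} + v_{5} = 0  so sig = (3;())
  • {2,4,6}:  v_{2} + v_{4} + v_{6} = v_{1}  so sig = (3;(1))
  • {2,4,7}:  v_{2} + v_{4} + v_{7} = v_{3}  so sig = (3;(1))

Sorted signature multiset PRS(X):
[(2;(1)), (2;(1)), (2;(1)), (2;(1)), (2;(1,1)), (2;(1,2)), (3;()), (3;(1)), (3;(1))]


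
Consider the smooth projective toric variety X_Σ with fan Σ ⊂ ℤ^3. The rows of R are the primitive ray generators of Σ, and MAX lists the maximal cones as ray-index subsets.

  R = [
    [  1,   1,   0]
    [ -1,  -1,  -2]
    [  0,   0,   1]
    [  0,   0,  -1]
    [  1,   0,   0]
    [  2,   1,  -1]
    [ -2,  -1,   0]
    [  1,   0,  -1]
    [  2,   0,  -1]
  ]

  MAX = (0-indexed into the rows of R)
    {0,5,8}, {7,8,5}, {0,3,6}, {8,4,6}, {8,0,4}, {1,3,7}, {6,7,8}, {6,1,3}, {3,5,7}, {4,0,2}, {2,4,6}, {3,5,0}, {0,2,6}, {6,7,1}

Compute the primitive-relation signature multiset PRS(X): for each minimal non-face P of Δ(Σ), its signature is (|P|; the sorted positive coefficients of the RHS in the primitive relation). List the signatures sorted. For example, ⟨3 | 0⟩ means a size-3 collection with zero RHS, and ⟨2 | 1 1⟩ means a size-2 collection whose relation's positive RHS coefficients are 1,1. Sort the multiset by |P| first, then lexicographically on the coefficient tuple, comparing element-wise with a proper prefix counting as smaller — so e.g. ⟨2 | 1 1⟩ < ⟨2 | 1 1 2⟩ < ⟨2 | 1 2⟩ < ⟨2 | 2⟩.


Primitive collections (18):

  • {2,3}:  v_{2} + v_{3} = 0 ; sig = ⟨2 | 0⟩
  • {0,7}:  v_{0} + v_{7} = v_{5} ; sig = ⟨2 | 1⟩
  • {2,7}:  v_{2} + v_{7} = v_{4} ; sig = ⟨2 | 1⟩
  • {3,4}:  v_{3} + v_{4} = v_{7} ; sig = ⟨2 | 1⟩
  • {4,7}:  v_{4} + v_{7} = v_{8} ; sig = ⟨2 | 1⟩
  • {5,6}:  v_{5} + v_{6} = v_{3} ; sig = ⟨2 | 1⟩
  • {1,2}:  v_{1} + v_{2} = v_{6} + v_{7} ; sig = ⟨2 | 1 1⟩
  • {2,5}:  v_{2} + v_{5} = v_{0} + v_{4} ; sig = ⟨2 | 1 1⟩
  • {4,5}:  v_{4} + v_{5} = v_{0} + v_{8} ; sig = ⟨2 | 1 1⟩
  • {1,4}:  v_{1} + v_{4} = v_{6} + 2·v_{7} ; sig = ⟨2 | 1 2⟩
  • {1,5}:  v_{1} + v_{5} = 2·v_{3} + v_{7} ; sig = ⟨2 | 1 2⟩
  • {1,8}:  v_{1} + v_{8} = v_{6} + 3·v_{7} ; sig = ⟨2 | 1 3⟩
  • {0,1}:  v_{0} + v_{1} = 2·v_{3} ; sig = ⟨2 | 2⟩
  • {2,8}:  v_{2} + v_{8} = 2·v_{4} ; sig = ⟨2 | 2⟩
  • {3,8}:  v_{3} + v_{8} = 2·v_{7} ; sig = ⟨2 | 2⟩
  • {0,4,6}:  v_{0} + v_{4} + v_{6} = 0 ; sig = ⟨3 | 0⟩
  • {0,6,8}:  v_{0} + v_{6} + v_{8} = v_{7} ; sig = ⟨3 | 1⟩
  • {3,6,7}:  v_{3} + v_{6} + v_{7} = v_{1} ; sig = ⟨3 | 1⟩

Sorted signature multiset PRS(X):
    |P|=2: 15 collections, coeffs (), (1), (1), (1), (1), (1), (1,1), (1,1), (1,1), (1,2), (1,2), (1,3), (2), (2), (2)
    |P|=3: 3 collections, coeffs (), (1), (1)


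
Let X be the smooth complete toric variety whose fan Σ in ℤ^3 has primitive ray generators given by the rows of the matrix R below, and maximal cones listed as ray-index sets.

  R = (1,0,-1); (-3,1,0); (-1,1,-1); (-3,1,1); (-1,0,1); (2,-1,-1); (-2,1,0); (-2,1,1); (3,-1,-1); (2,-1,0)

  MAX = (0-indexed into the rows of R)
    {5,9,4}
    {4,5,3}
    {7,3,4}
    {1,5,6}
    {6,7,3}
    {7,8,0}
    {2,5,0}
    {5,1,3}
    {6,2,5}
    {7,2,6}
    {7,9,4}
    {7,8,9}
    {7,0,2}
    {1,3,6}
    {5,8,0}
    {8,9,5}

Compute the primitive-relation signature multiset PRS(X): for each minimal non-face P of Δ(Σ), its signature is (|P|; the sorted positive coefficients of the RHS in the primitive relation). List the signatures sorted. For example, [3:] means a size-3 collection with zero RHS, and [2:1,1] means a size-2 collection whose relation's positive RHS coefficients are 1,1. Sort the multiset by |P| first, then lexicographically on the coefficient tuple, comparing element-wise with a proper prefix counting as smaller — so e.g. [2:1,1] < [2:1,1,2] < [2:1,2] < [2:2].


Σ has 22 primitive collections:

  {0,4}:  v_{0} + v_{4} = 0 ; sig = [2:]
  {3,8}:  v_{3} + v_{8} = 0 ; sig = [2:]
  {5,7}:  v_{5} + v_{7} = 0 ; sig = [2:]
  {6,9}:  v_{6} + v_{9} = 0 ; sig = [2:]
  {0,3}:  v_{0} + v_{3} = v_{6} ; sig = [2:1]
  {0,6}:  v_{0} + v_{6} = v_{2} ; sig = [2:1]
  {0,9}:  v_{0} + v_{9} = v_{8} ; sig = [2:1]
  {2,4}:  v_{2} + v_{4} = v_{6} ; sig = [2:1]
  {2,9}:  v_{2} + v_{9} = v_{0} ; sig = [2:1]
  {3,9}:  v_{3} + v_{9} = v_{4} ; sig = [2:1]
  {4,6}:  v_{4} + v_{6} = v_{3} ; sig = [2:1]
  {4,8}:  v_{4} + v_{8} = v_{9} ; sig = [2:1]
  {6,8}:  v_{6} + v_{8} = v_{0} ; sig = [2:1]
  {1,7}:  v_{1} + v_{7} = v_{3} + v_{6} ; sig = [2:1,1]
  {1,8}:  v_{1} + v_{8} = v_{5} + v_{6} ; sig = [2:1,1]
  {1,9}:  v_{1} + v_{9} = v_{3} + v_{5} ; sig = [2:1,1]
  {0,1}:  v_{0} + v_{1} = v_{5} + 2·v_{6} ; sig = [2:1,2]
  {1,4}:  v_{1} + v_{4} = 2·v_{3} + v_{5} ; sig = [2:1,2]
  {1,2}:  v_{1} + v_{2} = v_{5} + 3·v_{6} ; sig = [2:1,3]
  {2,3}:  v_{2} + v_{3} = 2·v_{6} ; sig = [2:2]
  {2,8}:  v_{2} + v_{8} = 2·v_{0} ; sig = [2:2]
  {3,5,6}:  v_{3} + v_{5} + v_{6} = v_{1} ; sig = [3:1]

Signatures (|P|; sorted positive RHS coefficients), sorted:
[[2:], [2:], [2:], [2:], [2:1], [2:1], [2:1], [2:1], [2:1], [2:1], [2:1], [2:1], [2:1], [2:1,1], [2:1,1], [2:1,1], [2:1,2], [2:1,2], [2:1,3], [2:2], [2:2], [3:1]]


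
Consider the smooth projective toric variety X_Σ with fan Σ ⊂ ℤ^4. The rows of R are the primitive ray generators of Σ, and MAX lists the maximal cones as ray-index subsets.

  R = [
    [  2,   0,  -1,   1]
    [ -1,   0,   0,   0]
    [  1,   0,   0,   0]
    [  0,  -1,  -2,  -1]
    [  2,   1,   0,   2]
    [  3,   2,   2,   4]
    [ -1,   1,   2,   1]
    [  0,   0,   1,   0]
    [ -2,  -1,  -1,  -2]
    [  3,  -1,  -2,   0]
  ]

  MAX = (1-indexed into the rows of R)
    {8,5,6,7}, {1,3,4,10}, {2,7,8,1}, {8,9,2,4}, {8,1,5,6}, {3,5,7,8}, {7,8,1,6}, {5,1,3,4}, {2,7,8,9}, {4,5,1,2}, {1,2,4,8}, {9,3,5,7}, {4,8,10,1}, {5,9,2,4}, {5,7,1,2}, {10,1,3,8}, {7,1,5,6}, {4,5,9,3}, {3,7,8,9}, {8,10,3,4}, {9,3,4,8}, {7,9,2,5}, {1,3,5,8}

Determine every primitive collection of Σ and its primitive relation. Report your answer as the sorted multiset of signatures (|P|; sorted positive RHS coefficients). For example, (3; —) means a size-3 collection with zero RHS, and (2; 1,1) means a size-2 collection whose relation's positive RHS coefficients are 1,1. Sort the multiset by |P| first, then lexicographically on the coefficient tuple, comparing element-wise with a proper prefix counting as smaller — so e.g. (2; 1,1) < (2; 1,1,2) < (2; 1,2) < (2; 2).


|primitive collections| = 18. Relations:

  {2,3}:  v_{2} + v_{3} = 0  →  sig = (2; —)
  {1,9}:  v_{1} + v_{9} = v_{4}  →  sig = (2; 1)
  {4,7}:  v_{4} + v_{7} = v_{2}  →  sig = (2; 1)
  {6,9}:  v_{6} + v_{9} = v_{1} + v_{7}  →  sig = (2; 1,1)
  {7,10}:  v_{7} + v_{10} = v_{1} + v_{8}  →  sig = (2; 1,1)
  {2,10}:  v_{2} + v_{10} = v_{1} + v_{4} + v_{8}  →  sig = (2; 1,1,1)
  {9,10}:  v_{9} + v_{10} = v_{3} + 2·v_{4} + v_{8}  →  sig = (2; 1,1,2)
  {4,6}:  v_{4} + v_{6} = 2·v_{1} + v_{7}  →  sig = (2; 1,2)
  {5,10}:  v_{5} + v_{10} = 2·v_{1} + v_{3}  →  sig = (2; 1,2)
  {6,10}:  v_{6} + v_{10} = 2·v_{1} + v_{5} + 2·v_{8}  →  sig = (2; 1,2,2)
  {2,6}:  v_{2} + v_{6} = 2·v_{1} + 2·v_{7}  →  sig = (2; 2,2)
  {3,6}:  v_{3} + v_{6} = 2·v_{5} + 2·v_{8}  →  sig = (2; 2,2)
  {5,8,9}:  v_{5} + v_{8} + v_{9} = 0  →  sig = (3; —)
  {4,5,8}:  v_{4} + v_{5} + v_{8} = v_{1}  →  sig = (3; 1)
  {1,3,7}:  v_{1} + v_{3} + v_{7} = v_{5} + v_{8}  →  sig = (3; 1,1)
  {2,5,8}:  v_{2} + v_{5} + v_{8} = v_{1} + v_{7}  →  sig = (3; 1,1)
  {1,3,4,8}:  v_{1} + v_{3} + v_{4} + v_{8} = v_{10}  →  sig = (4; 1)
  {1,5,7,8}:  v_{1} + v_{5} + v_{7} + v_{8} = v_{6}  →  sig = (4; 1)

Sorted signature multiset PRS(X):
    (2; —)
    (2; 1)
    (2; 1)
    (2; 1,1)
    (2; 1,1)
    (2; 1,1,1)
    (2; 1,1,2)
    (2; 1,2)
    (2; 1,2)
    (2; 1,2,2)
    (2; 2,2)
    (2; 2,2)
    (3; —)
    (3; 1)
    (3; 1,1)
    (3; 1,1)
    (4; 1)
    (4; 1)


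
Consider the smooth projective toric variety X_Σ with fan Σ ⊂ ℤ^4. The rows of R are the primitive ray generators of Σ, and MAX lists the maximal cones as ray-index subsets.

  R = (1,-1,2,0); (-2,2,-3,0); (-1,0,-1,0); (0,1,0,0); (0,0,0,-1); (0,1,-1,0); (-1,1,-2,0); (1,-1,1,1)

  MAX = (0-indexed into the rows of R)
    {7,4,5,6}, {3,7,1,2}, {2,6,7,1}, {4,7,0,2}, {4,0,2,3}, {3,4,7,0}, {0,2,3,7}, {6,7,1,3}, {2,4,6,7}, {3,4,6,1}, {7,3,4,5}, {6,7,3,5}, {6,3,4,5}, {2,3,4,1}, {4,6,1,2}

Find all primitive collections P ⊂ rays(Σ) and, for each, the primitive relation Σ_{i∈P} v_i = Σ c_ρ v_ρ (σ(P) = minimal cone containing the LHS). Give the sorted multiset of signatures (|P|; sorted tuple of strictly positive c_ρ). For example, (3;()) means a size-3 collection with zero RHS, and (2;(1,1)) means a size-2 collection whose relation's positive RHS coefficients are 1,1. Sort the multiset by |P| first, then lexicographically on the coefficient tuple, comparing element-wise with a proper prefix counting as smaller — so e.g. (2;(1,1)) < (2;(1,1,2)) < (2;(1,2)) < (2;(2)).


9 collections generate NE(X_Σ); each relation:

  P = {0,6}:  v_{0} + v_{6} = 0 — sig = (2;())
  P = {2,5}:  v_{2} + v_{5} = v_{6} — sig = (2;(1))
  P = {0,1}:  v_{0} + v_{1} = v_{2} + v_{3} — sig = (2;(1,1))
  P = {0,5}:  v_{0} + v_{5} = v_{3} + v_{4} + v_{7} — sig = (2;(1,1,1))
  P = {1,5}:  v_{1} + v_{5} = v_{3} + 2·v_{6} — sig = (2;(1,2))
  P = {1,4,7}:  v_{1} + v_{4} + v_{7} = v_{6} — sig = (3;(1))
  P = {2,3,6}:  v_{2} + v_{3} + v_{6} = v_{1} — sig = (3;(1))
  P = {2,3,4,7}:  v_{2} + v_{3} + v_{4} + v_{7} = 0 — sig = (4;())
  P = {3,4,6,7}:  v_{3} + v_{4} + v_{6} + v_{7} = v_{5} — sig = (4;(1))

Hence PRS(X_Σ) =
{ (2;()),  (2;(1)),  (2;(1,1)),  (2;(1,1,1)),  (2;(1,2)),  (3;(1)) ×2,  (4;()),  (4;(1)) }


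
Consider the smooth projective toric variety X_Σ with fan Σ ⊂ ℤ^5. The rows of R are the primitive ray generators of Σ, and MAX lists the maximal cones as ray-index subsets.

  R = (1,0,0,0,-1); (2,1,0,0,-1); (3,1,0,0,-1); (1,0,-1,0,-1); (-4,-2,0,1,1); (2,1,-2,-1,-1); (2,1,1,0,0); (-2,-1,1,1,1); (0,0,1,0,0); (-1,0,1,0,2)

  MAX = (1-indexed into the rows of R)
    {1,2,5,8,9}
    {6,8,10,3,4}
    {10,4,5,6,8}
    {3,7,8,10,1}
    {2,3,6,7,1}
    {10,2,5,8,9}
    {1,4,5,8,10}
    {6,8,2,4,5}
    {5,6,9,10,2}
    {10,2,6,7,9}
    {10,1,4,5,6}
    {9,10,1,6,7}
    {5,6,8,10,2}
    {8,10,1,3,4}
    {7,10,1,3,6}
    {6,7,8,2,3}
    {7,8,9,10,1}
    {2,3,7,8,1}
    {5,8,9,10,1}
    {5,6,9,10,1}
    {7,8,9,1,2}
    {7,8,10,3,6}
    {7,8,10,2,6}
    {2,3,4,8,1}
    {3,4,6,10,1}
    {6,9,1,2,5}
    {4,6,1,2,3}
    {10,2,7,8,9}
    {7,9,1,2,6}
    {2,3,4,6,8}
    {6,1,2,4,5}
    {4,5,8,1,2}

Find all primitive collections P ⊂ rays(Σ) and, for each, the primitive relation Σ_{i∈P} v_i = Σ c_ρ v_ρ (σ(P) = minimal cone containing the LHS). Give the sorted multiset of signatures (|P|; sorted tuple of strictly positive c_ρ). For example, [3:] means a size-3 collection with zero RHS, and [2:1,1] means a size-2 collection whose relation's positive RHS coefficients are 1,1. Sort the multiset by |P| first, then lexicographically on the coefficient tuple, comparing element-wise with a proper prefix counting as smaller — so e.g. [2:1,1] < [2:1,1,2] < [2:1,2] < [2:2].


10 collections generate NE(X_Σ); each relation:

  • {4,7}:  v_{4} + v_{7} = v_{3}  so sig = [2:1]
  • {4,9}:  v_{4} + v_{9} = v_{1}  so sig = [2:1]
  • {5,7}:  v_{5} + v_{7} = v_{8}  so sig = [2:1]
  • {3,5}:  v_{3} + v_{5} = v_{4} + v_{8}  so sig = [2:1,1]
  • {3,9}:  v_{3} + v_{9} = v_{1} + v_{7}  so sig = [2:1,1]
  • {6,8,9}:  v_{6} + v_{8} + v_{9} = 0  so sig = [3:]
  • {1,2,10}:  v_{1} + v_{2} + v_{10} = v_{7}  so sig = [3:1]
  • {1,6,8}:  v_{1} + v_{6} + v_{8} = v_{4}  so sig = [3:1]
  • {2,4,10}:  v_{2} + v_{4} + v_{10} = v_{6} + v_{7} + v_{8}  so sig = [3:1,1,1]
  • {2,3,10}:  v_{2} + v_{3} + v_{10} = v_{6} + 2·v_{7} + v_{8}  so sig = [3:1,1,2]

Signatures (|P|; sorted positive RHS coefficients), sorted:
{ [2:1] ×3,  [2:1,1] ×2,  [3:],  [3:1] ×2,  [3:1,1,1],  [3:1,1,2] }


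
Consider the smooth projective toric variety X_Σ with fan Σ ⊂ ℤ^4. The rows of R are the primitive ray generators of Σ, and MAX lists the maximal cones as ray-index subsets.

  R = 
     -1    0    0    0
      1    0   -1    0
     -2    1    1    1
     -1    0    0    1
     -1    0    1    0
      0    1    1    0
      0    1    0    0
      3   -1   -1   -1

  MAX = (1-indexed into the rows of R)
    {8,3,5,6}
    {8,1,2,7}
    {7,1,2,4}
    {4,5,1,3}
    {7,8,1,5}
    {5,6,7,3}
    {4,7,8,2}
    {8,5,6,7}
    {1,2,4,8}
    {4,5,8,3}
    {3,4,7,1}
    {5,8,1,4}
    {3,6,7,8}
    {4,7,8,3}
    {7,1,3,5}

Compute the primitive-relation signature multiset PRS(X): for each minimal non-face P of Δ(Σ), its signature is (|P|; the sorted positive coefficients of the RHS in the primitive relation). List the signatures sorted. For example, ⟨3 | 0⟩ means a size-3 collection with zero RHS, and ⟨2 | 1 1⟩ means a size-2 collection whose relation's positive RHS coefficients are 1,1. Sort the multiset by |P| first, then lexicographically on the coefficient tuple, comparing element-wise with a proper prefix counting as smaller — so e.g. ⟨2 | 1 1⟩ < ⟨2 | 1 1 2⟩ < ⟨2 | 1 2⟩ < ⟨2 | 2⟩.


Δ(Σ) — 8 vertices, 9 min non-faces:

  • {2,5}:  v_{2} + v_{5} = 0  so sig = ⟨2 | 0⟩
  • {1,6}:  v_{1} + v_{6} = v_{5} + v_{7}  so sig = ⟨2 | 1 1⟩
  • {2,3}:  v_{2} + v_{3} = v_{4} + v_{7}  so sig = ⟨2 | 1 1⟩
  • {2,6}:  v_{2} + v_{6} = v_{3} + v_{7} + v_{8}  so sig = ⟨2 | 1 1 1⟩
  • {4,6}:  v_{4} + v_{6} = 2·v_{3} + v_{8}  so sig = ⟨2 | 1 2⟩
  • {1,3,8}:  v_{1} + v_{3} + v_{8} = 0  so sig = ⟨3 | 0⟩
  • {4,5,7}:  v_{4} + v_{5} + v_{7} = v_{3}  so sig = ⟨3 | 1⟩
  • {1,4,7,8}:  v_{1} + v_{4} + v_{7} + v_{8} = v_{2}  so sig = ⟨4 | 1⟩
  • {3,5,7,8}:  v_{3} + v_{5} + v_{7} + v_{8} = v_{6}  so sig = ⟨4 | 1⟩

Sorted signature multiset PRS(X):
    |P|=2: 5 collections, coeffs (), (1,1), (1,1), (1,1,1), (1,2)
    |P|=3: 2 collections, coeffs (), (1)
    |P|=4: 2 collections, coeffs (1), (1)


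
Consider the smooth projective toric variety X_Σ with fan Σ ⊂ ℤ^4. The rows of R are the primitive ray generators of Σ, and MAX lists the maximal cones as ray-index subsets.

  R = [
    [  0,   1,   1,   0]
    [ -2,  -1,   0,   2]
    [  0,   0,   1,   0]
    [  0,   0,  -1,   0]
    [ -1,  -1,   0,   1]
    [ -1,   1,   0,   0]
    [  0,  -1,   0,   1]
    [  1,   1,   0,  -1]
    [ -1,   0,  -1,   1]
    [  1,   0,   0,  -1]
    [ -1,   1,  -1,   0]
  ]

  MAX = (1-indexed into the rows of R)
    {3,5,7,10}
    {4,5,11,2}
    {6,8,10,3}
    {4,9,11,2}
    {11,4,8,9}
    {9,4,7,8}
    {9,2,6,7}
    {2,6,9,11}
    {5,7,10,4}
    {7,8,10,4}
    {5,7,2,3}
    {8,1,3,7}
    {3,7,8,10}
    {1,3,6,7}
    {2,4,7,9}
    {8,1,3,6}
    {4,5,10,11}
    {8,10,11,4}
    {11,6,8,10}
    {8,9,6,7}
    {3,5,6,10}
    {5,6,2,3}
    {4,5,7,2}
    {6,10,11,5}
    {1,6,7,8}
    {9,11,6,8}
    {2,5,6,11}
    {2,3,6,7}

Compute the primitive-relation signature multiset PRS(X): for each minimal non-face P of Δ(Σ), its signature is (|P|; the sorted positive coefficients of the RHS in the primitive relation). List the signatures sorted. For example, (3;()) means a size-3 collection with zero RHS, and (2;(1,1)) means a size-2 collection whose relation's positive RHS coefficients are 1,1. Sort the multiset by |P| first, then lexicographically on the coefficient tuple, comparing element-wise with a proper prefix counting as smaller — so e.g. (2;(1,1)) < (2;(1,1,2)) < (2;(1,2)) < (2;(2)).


|primitive collections| = 19. Relations:

  {3,4}:  v_{3} + v_{4} = 0  ⇒ sig = (2;())
  {5,8}:  v_{5} + v_{8} = 0  ⇒ sig = (2;())
  {2,10}:  v_{2} + v_{10} = v_{5}  ⇒ sig = (2;(1))
  {3,11}:  v_{3} + v_{11} = v_{6}  ⇒ sig = (2;(1))
  {4,6}:  v_{4} + v_{6} = v_{11}  ⇒ sig = (2;(1))
  {7,11}:  v_{7} + v_{11} = v_{9}  ⇒ sig = (2;(1))
  {9,10}:  v_{9} + v_{10} = v_{4}  ⇒ sig = (2;(1))
  {1,10}:  v_{1} + v_{10} = v_{3} + v_{8}  ⇒ sig = (2;(1,1))
  {2,8}:  v_{2} + v_{8} = v_{6} + v_{7}  ⇒ sig = (2;(1,1))
  {3,9}:  v_{3} + v_{9} = v_{6} + v_{7}  ⇒ sig = (2;(1,1))
  {5,9}:  v_{5} + v_{9} = v_{2} + v_{4}  ⇒ sig = (2;(1,1))
  {1,4}:  v_{1} + v_{4} = v_{6} + v_{7} + v_{8}  ⇒ sig = (2;(1,1,1))
  {1,5}:  v_{1} + v_{5} = v_{3} + v_{6} + v_{7}  ⇒ sig = (2;(1,1,1))
  {1,11}:  v_{1} + v_{11} = 2·v_{6} + v_{7} + v_{8}  ⇒ sig = (2;(1,1,2))
  {1,2}:  v_{1} + v_{2} = v_{3} + 2·v_{6} + 2·v_{7}  ⇒ sig = (2;(1,2,2))
  {1,9}:  v_{1} + v_{9} = 2·v_{6} + 2·v_{7} + v_{8}  ⇒ sig = (2;(1,2,2))
  {6,7,10}:  v_{6} + v_{7} + v_{10} = 0  ⇒ sig = (3;())
  {5,6,7}:  v_{5} + v_{6} + v_{7} = v_{2}  ⇒ sig = (3;(1))
  {3,6,7,8}:  v_{3} + v_{6} + v_{7} + v_{8} = v_{1}  ⇒ sig = (4;(1))

Signatures (|P|; sorted positive RHS coefficients), sorted:
    |P|=2: 16 collections, coeffs (), (), (1), (1), (1), (1), (1), (1,1), (1,1), (1,1), (1,1), (1,1,1), (1,1,1), (1,1,2), (1,2,2), (1,2,2)
    |P|=3: 2 collections, coeffs (), (1)
    |P|=4: 1 collection, coeffs (1)


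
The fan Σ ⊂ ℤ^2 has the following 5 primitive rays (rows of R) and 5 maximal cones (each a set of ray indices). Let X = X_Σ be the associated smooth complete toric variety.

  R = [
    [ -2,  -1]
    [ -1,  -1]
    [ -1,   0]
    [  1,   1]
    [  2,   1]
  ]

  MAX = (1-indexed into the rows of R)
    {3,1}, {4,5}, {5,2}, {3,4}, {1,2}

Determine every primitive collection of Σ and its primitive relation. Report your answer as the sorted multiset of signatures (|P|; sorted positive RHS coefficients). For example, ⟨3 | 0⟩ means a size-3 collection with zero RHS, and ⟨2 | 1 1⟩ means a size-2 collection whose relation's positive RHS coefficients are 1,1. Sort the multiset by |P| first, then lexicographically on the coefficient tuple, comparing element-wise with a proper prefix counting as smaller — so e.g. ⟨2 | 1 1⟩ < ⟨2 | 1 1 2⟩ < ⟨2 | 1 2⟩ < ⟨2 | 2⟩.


5 collections generate NE(X_Σ); each relation:

  {1,5}:  v_{1} + v_{5} = 0  ⇒ sig = ⟨2 | 0⟩
  {2,4}:  v_{2} + v_{4} = 0  ⇒ sig = ⟨2 | 0⟩
  {1,4}:  v_{1} + v_{4} = v_{3}  ⇒ sig = ⟨2 | 1⟩
  {2,3}:  v_{2} + v_{3} = v_{1}  ⇒ sig = ⟨2 | 1⟩
  {3,5}:  v_{3} + v_{5} = v_{4}  ⇒ sig = ⟨2 | 1⟩

Sorted signature multiset PRS(X):
[⟨2 | 0⟩, ⟨2 | 0⟩, ⟨2 | 1⟩, ⟨2 | 1⟩, ⟨2 | 1⟩]


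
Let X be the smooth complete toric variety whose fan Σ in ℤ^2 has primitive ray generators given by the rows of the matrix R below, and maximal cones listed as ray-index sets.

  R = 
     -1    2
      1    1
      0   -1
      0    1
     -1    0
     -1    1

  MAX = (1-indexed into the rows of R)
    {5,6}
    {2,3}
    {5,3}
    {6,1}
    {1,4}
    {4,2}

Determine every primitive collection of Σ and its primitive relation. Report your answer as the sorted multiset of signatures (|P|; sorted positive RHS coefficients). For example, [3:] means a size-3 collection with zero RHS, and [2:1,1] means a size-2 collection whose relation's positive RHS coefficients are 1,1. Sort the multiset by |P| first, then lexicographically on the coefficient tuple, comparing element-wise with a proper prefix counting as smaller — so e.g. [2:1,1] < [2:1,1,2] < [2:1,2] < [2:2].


Σ has 9 primitive collections:

  P = {3,4}:  v_{3} + v_{4} = 0  →  sig = [2:]
  P = {1,3}:  v_{1} + v_{3} = v_{6}  →  sig = [2:1]
  P = {2,5}:  v_{2} + v_{5} = v_{4}  →  sig = [2:1]
  P = {3,6}:  v_{3} + v_{6} = v_{5}  →  sig = [2:1]
  P = {4,5}:  v_{4} + v_{5} = v_{6}  →  sig = [2:1]
  P = {4,6}:  v_{4} + v_{6} = v_{1}  →  sig = [2:1]
  P = {1,5}:  v_{1} + v_{5} = 2·v_{6}  →  sig = [2:2]
  P = {2,6}:  v_{2} + v_{6} = 2·v_{4}  →  sig = [2:2]
  P = {1,2}:  v_{1} + v_{2} = 3·v_{4}  →  sig = [2:3]

so the primitive-relation signature multiset is
    |P|=2: 9 collections, coeffs (), (1), (1), (1), (1), (1), (2), (2), (3)


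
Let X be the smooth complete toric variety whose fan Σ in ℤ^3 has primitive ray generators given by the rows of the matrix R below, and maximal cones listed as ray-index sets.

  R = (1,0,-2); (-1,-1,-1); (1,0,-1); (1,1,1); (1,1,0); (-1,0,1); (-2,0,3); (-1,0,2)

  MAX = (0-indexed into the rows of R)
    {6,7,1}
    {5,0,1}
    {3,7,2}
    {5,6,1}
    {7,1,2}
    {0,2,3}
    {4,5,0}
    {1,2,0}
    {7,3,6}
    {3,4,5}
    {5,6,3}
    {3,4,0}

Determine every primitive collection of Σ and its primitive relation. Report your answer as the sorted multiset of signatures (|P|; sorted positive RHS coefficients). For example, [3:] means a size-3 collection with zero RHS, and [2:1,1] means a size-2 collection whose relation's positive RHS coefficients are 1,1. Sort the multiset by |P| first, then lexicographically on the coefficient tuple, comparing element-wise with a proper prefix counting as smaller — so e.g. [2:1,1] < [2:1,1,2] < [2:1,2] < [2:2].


Δ(Σ) — 8 vertices, 11 min non-faces:

  P={0,7}:  v_{0} + v_{7} = 0  →  sig = [2:]
  P={1,3}:  v_{1} + v_{3} = 0  →  sig = [2:]
  P={2,5}:  v_{2} + v_{5} = 0  →  sig = [2:]
  P={0,6}:  v_{0} + v_{6} = v_{5}  →  sig = [2:1]
  P={2,6}:  v_{2} + v_{6} = v_{7}  →  sig = [2:1]
  P={5,7}:  v_{5} + v_{7} = v_{6}  →  sig = [2:1]
  P={1,4}:  v_{1} + v_{4} = v_{0} + v_{5}  →  sig = [2:1,1]
  P={2,4}:  v_{2} + v_{4} = v_{0} + v_{3}  →  sig = [2:1,1]
  P={4,7}:  v_{4} + v_{7} = v_{3} + v_{5}  →  sig = [2:1,1]
  P={4,6}:  v_{4} + v_{6} = v_{3} + 2·v_{5}  →  sig = [2:1,2]
  P={0,3,5}:  v_{0} + v_{3} + v_{5} = v_{4}  →  sig = [3:1]

so the primitive-relation signature multiset is
    [2:]
    [2:]
    [2:]
    [2:1]
    [2:1]
    [2:1]
    [2:1,1]
    [2:1,1]
    [2:1,1]
    [2:1,2]
    [3:1]


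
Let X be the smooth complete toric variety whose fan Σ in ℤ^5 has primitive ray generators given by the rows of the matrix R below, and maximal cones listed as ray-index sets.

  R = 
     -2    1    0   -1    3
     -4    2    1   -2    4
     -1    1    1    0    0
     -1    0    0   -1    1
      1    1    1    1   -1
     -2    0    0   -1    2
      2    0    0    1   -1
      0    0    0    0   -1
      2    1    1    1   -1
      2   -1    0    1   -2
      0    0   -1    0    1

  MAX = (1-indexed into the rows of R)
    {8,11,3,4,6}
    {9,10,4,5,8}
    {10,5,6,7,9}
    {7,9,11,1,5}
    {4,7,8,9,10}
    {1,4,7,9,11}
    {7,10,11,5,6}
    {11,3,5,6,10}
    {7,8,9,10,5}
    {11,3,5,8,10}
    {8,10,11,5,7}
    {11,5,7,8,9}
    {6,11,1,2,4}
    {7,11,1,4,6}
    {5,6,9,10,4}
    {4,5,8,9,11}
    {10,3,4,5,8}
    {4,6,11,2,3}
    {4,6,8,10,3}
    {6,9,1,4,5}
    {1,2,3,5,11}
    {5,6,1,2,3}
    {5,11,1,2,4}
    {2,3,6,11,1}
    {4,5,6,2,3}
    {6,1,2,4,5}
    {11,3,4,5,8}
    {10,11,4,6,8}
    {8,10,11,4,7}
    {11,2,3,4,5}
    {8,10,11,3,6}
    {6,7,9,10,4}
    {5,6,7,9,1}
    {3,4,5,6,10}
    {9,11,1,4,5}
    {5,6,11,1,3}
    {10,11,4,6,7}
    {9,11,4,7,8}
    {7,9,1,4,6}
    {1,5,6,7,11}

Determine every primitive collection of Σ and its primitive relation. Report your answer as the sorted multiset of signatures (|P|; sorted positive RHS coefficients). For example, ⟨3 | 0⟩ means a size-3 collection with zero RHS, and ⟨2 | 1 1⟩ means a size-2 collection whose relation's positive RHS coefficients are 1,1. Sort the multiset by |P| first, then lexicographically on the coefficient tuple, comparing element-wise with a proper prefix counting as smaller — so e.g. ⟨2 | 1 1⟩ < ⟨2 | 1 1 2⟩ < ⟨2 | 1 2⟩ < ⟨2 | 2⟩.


Minimal non-faces — 19 found among 11 rays, 40 max cones:

  {3,7}:  v_{3} + v_{7} = v_{5} — sig = ⟨2 | 1⟩
  {1,10}:  v_{1} + v_{10} = v_{6} + v_{7} — sig = ⟨2 | 1 1⟩
  {1,8}:  v_{1} + v_{8} = v_{3} + v_{4} + v_{11} — sig = ⟨2 | 1 1 1⟩
  {2,7}:  v_{2} + v_{7} = v_{1} + v_{4} + v_{5} — sig = ⟨2 | 1 1 1⟩
  {2,10}:  v_{2} + v_{10} = v_{4} + v_{5} + v_{6} — sig = ⟨2 | 1 1 1⟩
  {3,9}:  v_{3} + v_{9} = v_{4} + 2·v_{5} — sig = ⟨2 | 1 2⟩
  {2,8}:  v_{2} + v_{8} = 2·v_{3} + 2·v_{4} + v_{11} — sig = ⟨2 | 1 2 2⟩
  {2,9}:  v_{2} + v_{9} = v_{1} + 2·v_{4} + 2·v_{5} — sig = ⟨2 | 1 2 2⟩
  {6,7,8}:  v_{6} + v_{7} + v_{8} = 0 — sig = ⟨3 | 0⟩
  {1,3,4}:  v_{1} + v_{3} + v_{4} = v_{2} — sig = ⟨3 | 1⟩
  {4,5,7}:  v_{4} + v_{5} + v_{7} = v_{9} — sig = ⟨3 | 1⟩
  {5,6,8}:  v_{5} + v_{6} + v_{8} = v_{3} — sig = ⟨3 | 1⟩
  {6,8,9}:  v_{6} + v_{8} + v_{9} = v_{4} + v_{5} — sig = ⟨3 | 1 1⟩
  {6,9,11}:  v_{6} + v_{9} + v_{11} = v_{1} + v_{7} — sig = ⟨3 | 1 1⟩
  {9,10,11}:  v_{9} + v_{10} + v_{11} = 2·v_{7} — sig = ⟨3 | 2⟩
  {3,4,10,11}:  v_{3} + v_{4} + v_{10} + v_{11} = 0 — sig = ⟨4 | 0⟩
  {4,5,6,11}:  v_{4} + v_{5} + v_{6} + v_{11} = v_{1} — sig = ⟨4 | 1⟩
  {4,5,10,11}:  v_{4} + v_{5} + v_{10} + v_{11} = v_{7} — sig = ⟨4 | 1⟩
  {2,5,6,11}:  v_{2} + v_{5} + v_{6} + v_{11} = 2·v_{1} + v_{3} — sig = ⟨4 | 1 2⟩

Sorted signature multiset PRS(X):
    ⟨2 | 1⟩
    ⟨2 | 1 1⟩
    ⟨2 | 1 1 1⟩
    ⟨2 | 1 1 1⟩
    ⟨2 | 1 1 1⟩
    ⟨2 | 1 2⟩
    ⟨2 | 1 2 2⟩
    ⟨2 | 1 2 2⟩
    ⟨3 | 0⟩
    ⟨3 | 1⟩
    ⟨3 | 1⟩
    ⟨3 | 1⟩
    ⟨3 | 1 1⟩
    ⟨3 | 1 1⟩
    ⟨3 | 2⟩
    ⟨4 | 0⟩
    ⟨4 | 1⟩
    ⟨4 | 1⟩
    ⟨4 | 1 2⟩


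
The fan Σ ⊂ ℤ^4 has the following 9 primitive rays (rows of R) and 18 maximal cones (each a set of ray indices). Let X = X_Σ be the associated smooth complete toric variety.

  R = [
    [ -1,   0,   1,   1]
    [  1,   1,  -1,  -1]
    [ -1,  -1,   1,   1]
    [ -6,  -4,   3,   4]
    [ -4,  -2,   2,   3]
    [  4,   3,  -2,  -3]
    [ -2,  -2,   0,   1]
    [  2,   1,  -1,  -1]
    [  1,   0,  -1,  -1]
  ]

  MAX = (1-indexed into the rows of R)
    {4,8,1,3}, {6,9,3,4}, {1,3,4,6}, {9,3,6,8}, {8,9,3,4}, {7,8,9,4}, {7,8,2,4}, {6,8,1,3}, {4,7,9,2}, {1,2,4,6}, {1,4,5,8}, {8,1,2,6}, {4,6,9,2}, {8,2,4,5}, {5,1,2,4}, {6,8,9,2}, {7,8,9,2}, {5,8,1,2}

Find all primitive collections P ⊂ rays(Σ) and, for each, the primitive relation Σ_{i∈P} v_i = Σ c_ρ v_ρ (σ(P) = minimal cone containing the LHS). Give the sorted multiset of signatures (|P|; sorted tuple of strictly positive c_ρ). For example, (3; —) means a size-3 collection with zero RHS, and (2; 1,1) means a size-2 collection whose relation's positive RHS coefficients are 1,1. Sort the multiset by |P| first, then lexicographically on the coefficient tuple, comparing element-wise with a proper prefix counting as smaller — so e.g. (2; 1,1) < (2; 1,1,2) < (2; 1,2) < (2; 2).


12 minimal non-faces of Δ(Σ) (on 9 rays):

  • {1,9}:  v_{1} + v_{9} = 0  so sig = (2; —)
  • {2,3}:  v_{2} + v_{3} = 0  so sig = (2; —)
  • {5,6}:  v_{5} + v_{6} = v_{1} + v_{2}  so sig = (2; 1,1)
  • {6,7}:  v_{6} + v_{7} = v_{2} + v_{9}  so sig = (2; 1,1)
  • {1,7}:  v_{1} + v_{7} = v_{2} + v_{4} + v_{8}  so sig = (2; 1,1,1)
  • {3,5}:  v_{3} + v_{5} = v_{1} + v_{4} + v_{8}  so sig = (2; 1,1,1)
  • {3,7}:  v_{3} + v_{7} = v_{4} + v_{8} + v_{9}  so sig = (2; 1,1,1)
  • {5,9}:  v_{5} + v_{9} = v_{2} + v_{4} + v_{8}  so sig = (2; 1,1,1)
  • {5,7}:  v_{5} + v_{7} = 2·v_{2} + 2·v_{4} + 2·v_{8}  so sig = (2; 2,2,2)
  • {4,6,8}:  v_{4} + v_{6} + v_{8} = 0  so sig = (3; —)
  • {1,2,4,8}:  v_{1} + v_{2} + v_{4} + v_{8} = v_{5}  so sig = (4; 1)
  • {2,4,8,9}:  v_{2} + v_{4} + v_{8} + v_{9} = v_{7}  so sig = (4; 1)

Sorted signature multiset PRS(X):
{ (2; —) ×2,  (2; 1,1) ×2,  (2; 1,1,1) ×4,  (2; 2,2,2),  (3; —),  (4; 1) ×2 }


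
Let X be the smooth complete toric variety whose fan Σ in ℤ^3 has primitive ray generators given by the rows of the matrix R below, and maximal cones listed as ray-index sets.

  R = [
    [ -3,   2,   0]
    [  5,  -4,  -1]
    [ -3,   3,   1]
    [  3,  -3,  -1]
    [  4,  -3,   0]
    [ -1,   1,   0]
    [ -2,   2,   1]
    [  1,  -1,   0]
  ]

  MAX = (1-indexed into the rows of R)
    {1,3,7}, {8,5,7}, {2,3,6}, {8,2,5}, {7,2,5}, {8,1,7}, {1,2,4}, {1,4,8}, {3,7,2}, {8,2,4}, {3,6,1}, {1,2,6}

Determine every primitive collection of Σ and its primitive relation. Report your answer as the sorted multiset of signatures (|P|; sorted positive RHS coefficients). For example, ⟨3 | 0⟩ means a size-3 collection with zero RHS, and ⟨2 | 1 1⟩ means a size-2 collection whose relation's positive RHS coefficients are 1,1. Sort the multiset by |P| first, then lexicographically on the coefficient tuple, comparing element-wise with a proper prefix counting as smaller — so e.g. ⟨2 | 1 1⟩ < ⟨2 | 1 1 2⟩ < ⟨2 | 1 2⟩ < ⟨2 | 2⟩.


Minimal non-faces — 14 found among 8 rays, 12 max cones:

  {3,4}:  v_{3} + v_{4} = 0  ⇒ sig = ⟨2 | 0⟩
  {6,8}:  v_{6} + v_{8} = 0  ⇒ sig = ⟨2 | 0⟩
  {1,5}:  v_{1} + v_{5} = v_{8}  ⇒ sig = ⟨2 | 1⟩
  {3,8}:  v_{3} + v_{8} = v_{7}  ⇒ sig = ⟨2 | 1⟩
  {4,7}:  v_{4} + v_{7} = v_{8}  ⇒ sig = ⟨2 | 1⟩
  {6,7}:  v_{6} + v_{7} = v_{3}  ⇒ sig = ⟨2 | 1⟩
  {4,6}:  v_{4} + v_{6} = v_{1} + v_{2}  ⇒ sig = ⟨2 | 1 1⟩
  {5,6}:  v_{5} + v_{6} = v_{2} + v_{7}  ⇒ sig = ⟨2 | 1 1⟩
  {3,5}:  v_{3} + v_{5} = v_{2} + 2·v_{7}  ⇒ sig = ⟨2 | 1 2⟩
  {4,5}:  v_{4} + v_{5} = v_{2} + 2·v_{8}  ⇒ sig = ⟨2 | 1 2⟩
  {1,2,7}:  v_{1} + v_{2} + v_{7} = 0  ⇒ sig = ⟨3 | 0⟩
  {1,2,3}:  v_{1} + v_{2} + v_{3} = v_{6}  ⇒ sig = ⟨3 | 1⟩
  {1,2,8}:  v_{1} + v_{2} + v_{8} = v_{4}  ⇒ sig = ⟨3 | 1⟩
  {2,7,8}:  v_{2} + v_{7} + v_{8} = v_{5}  ⇒ sig = ⟨3 | 1⟩

Signatures (|P|; sorted positive RHS coefficients), sorted:
{ ⟨2 | 0⟩ ×2,  ⟨2 | 1⟩ ×4,  ⟨2 | 1 1⟩ ×2,  ⟨2 | 1 2⟩ ×2,  ⟨3 | 0⟩,  ⟨3 | 1⟩ ×3 }


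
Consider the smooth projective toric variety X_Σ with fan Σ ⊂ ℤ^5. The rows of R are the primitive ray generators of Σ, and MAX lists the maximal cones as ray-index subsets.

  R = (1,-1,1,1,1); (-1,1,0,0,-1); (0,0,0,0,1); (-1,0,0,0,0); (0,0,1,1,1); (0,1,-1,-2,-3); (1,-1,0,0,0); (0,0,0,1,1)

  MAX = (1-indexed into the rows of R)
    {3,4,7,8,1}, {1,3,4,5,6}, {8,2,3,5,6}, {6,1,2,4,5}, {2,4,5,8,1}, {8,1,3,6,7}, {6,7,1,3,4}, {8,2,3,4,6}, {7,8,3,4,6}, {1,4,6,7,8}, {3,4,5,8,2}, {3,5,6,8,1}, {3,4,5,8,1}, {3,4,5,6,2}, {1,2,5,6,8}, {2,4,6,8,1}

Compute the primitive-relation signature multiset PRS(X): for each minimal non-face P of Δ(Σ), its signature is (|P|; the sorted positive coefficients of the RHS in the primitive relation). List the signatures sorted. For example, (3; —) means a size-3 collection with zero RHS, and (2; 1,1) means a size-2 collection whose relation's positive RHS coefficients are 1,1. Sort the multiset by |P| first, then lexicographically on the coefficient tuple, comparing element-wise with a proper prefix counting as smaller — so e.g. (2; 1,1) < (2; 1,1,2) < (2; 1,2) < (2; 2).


The 5 primitive collections of Σ (r=8, n=5):

  {5,7}:  v_{5} + v_{7} = v_{1} ; sig = (2; 1)
  {2,7}:  v_{2} + v_{7} = v_{1} + v_{4} + v_{6} + v_{8} ; sig = (2; 1,1,1,1)
  {1,2,3}:  v_{1} + v_{2} + v_{3} = v_{5} ; sig = (3; 1)
  {4,5,6,8}:  v_{4} + v_{5} + v_{6} + v_{8} = v_{2} ; sig = (4; 1)
  {1,3,4,6,8}:  v_{1} + v_{3} + v_{4} + v_{6} + v_{8} = 0 ; sig = (5; —)

Sorted signature multiset PRS(X):
    (2; 1)
    (2; 1,1,1,1)
    (3; 1)
    (4; 1)
    (5; —)


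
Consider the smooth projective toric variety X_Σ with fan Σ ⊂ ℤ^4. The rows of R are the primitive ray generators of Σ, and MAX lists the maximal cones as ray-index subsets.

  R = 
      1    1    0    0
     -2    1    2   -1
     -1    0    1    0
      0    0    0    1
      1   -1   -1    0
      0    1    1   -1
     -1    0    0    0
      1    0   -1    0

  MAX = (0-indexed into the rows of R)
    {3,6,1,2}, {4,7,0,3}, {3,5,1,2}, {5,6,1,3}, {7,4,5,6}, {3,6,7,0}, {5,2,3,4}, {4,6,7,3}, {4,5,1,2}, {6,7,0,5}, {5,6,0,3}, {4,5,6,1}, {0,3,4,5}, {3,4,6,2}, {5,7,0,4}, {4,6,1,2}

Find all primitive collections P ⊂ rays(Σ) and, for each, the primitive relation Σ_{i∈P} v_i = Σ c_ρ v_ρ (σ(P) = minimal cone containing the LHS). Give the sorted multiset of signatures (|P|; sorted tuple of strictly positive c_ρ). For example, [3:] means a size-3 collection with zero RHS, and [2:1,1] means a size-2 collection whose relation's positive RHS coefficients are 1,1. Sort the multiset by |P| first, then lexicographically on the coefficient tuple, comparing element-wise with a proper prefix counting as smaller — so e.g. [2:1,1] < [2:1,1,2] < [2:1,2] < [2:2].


Σ has 9 primitive collections:

  P={2,7}:  v_{2} + v_{7} = 0 ; sig = [2:]
  P={0,2}:  v_{0} + v_{2} = v_{3} + v_{5} ; sig = [2:1,1]
  P={1,7}:  v_{1} + v_{7} = v_{5} + v_{6} ; sig = [2:1,1]
  P={0,1}:  v_{0} + v_{1} = v_{3} + 2·v_{5} + v_{6} ; sig = [2:1,1,2]
  P={0,4,6}:  v_{0} + v_{4} + v_{6} = v_{7} ; sig = [3:1]
  P={1,3,4}:  v_{1} + v_{3} + v_{4} = v_{2} ; sig = [3:1]
  P={2,5,6}:  v_{2} + v_{5} + v_{6} = v_{1} ; sig = [3:1]
  P={3,5,7}:  v_{3} + v_{5} + v_{7} = v_{0} ; sig = [3:1]
  P={3,4,5,6}:  v_{3} + v_{4} + v_{5} + v_{6} = 0 ; sig = [4:]

Signatures (|P|; sorted positive RHS coefficients), sorted:
    |P|=2: 4 collections, coeffs (), (1,1), (1,1), (1,1,2)
    |P|=3: 4 collections, coeffs (1), (1), (1), (1)
    |P|=4: 1 collection, coeffs ()


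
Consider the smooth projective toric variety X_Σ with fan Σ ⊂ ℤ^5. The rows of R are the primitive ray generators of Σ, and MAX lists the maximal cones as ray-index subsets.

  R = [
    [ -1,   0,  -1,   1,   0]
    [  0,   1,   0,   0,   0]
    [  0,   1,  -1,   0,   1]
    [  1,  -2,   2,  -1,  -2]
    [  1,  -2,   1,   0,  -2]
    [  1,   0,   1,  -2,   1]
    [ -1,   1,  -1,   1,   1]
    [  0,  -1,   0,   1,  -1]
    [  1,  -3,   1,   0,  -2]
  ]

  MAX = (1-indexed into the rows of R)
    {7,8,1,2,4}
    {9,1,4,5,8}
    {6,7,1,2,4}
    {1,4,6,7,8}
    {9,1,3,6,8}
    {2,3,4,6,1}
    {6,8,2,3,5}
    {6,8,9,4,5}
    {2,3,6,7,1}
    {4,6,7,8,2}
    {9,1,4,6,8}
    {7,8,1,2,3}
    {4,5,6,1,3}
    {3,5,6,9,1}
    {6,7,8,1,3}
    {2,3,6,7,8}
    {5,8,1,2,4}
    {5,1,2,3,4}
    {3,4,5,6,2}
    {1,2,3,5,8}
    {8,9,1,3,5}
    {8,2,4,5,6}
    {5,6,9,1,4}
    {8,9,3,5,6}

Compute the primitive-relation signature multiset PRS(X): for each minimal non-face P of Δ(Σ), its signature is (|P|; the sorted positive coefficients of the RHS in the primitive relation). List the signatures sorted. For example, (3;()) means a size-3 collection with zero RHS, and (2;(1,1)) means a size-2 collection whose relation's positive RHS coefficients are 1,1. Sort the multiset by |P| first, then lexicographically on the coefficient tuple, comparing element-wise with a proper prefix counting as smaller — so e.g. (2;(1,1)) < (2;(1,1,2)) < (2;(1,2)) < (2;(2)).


Σ has 9 primitive collections:

  {2,9}:  v_{2} + v_{9} = v_{5}  so sig = (2;(1))
  {5,7}:  v_{5} + v_{7} = v_{8}  so sig = (2;(1))
  {7,9}:  v_{7} + v_{9} = v_{1} + v_{6} + 2·v_{8}  so sig = (2;(1,1,2))
  {3,4,7}:  v_{3} + v_{4} + v_{7} = 0  so sig = (3;())
  {3,4,8}:  v_{3} + v_{4} + v_{8} = v_{5}  so sig = (3;(1))
  {3,4,9}:  v_{3} + v_{4} + v_{9} = v_{1} + 2·v_{5} + v_{6}  so sig = (3;(1,1,2))
  {1,2,6,8}:  v_{1} + v_{2} + v_{6} + v_{8} = 0  so sig = (4;())
  {1,5,6,8}:  v_{1} + v_{5} + v_{6} + v_{8} = v_{9}  so sig = (4;(1))
  {1,2,5,6}:  v_{1} + v_{2} + v_{5} + v_{6} = v_{3} + v_{4}  so sig = (4;(1,1))

Sorted signature multiset PRS(X):
    |P|=2: 3 collections, coeffs (1), (1), (1,1,2)
    |P|=3: 3 collections, coeffs (), (1), (1,1,2)
    |P|=4: 3 collections, coeffs (), (1), (1,1)


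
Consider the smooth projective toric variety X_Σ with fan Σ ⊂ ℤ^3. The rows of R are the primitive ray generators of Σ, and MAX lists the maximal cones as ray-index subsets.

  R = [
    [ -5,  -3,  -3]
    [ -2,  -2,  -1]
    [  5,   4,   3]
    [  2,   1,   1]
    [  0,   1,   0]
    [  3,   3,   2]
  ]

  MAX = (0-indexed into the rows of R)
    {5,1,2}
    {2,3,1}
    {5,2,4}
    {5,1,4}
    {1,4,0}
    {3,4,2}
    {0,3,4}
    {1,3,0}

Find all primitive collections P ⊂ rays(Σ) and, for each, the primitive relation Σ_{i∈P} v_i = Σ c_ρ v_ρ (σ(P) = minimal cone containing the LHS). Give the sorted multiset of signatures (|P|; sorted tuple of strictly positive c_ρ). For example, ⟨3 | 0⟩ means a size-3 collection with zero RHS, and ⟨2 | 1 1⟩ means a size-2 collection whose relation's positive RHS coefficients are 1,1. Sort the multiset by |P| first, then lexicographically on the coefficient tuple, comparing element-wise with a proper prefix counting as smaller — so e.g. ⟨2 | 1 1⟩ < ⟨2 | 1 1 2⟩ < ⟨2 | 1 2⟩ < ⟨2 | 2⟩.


Primitive collections (5):

  • {0,2}:  v_{0} + v_{2} = v_{4}  ⟹  sig = ⟨2 | 1⟩
  • {3,5}:  v_{3} + v_{5} = v_{2}  ⟹  sig = ⟨2 | 1⟩
  • {0,5}:  v_{0} + v_{5} = v_{1} + 2·v_{4}  ⟹  sig = ⟨2 | 1 2⟩
  • {1,3,4}:  v_{1} + v_{3} + v_{4} = 0  ⟹  sig = ⟨3 | 0⟩
  • {1,2,4}:  v_{1} + v_{2} + v_{4} = v_{5}  ⟹  sig = ⟨3 | 1⟩

Sorted signature multiset PRS(X):
    ⟨2 | 1⟩
    ⟨2 | 1⟩
    ⟨2 | 1 2⟩
    ⟨3 | 0⟩
    ⟨3 | 1⟩
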